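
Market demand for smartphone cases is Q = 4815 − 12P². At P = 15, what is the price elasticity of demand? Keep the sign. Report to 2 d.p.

At P = 15, Q = 2115.
dQ/dP = −24P = -360.
ε = (dQ/dP)(P/Q) = (-360)(15/2115).

-2.55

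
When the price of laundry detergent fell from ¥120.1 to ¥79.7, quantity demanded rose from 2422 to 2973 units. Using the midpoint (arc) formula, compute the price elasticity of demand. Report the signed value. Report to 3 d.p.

ΔQ = 2973 − 2422 = 551; ΔP = 79.7 − 120.1 = -40.4.
Midpoints: P̄ = 99.90, Q̄ = 2697.5.
ε = (ΔQ/ΔP)(P̄/Q̄) = (551/-40.4)(99.90/2697.5).

-0.505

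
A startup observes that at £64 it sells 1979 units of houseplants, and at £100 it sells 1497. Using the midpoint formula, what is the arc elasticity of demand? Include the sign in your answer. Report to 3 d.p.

-0.632

ΔQ = 1497 − 1979 = -482; ΔP = 100 − 64 = 36.
Midpoints: P̄ = 82.00, Q̄ = 1738.0.
ε = (ΔQ/ΔP)(P̄/Q̄) = (-482/36)(82.00/1738.0).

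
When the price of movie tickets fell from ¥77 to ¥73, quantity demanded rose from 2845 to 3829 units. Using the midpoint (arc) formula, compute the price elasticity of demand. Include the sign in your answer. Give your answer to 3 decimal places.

-5.529

ΔQ = 3829 − 2845 = 984; ΔP = 73 − 77 = -4.
Midpoints: P̄ = 75.00, Q̄ = 3337.0.
ε = (ΔQ/ΔP)(P̄/Q̄) = (984/-4)(75.00/3337.0).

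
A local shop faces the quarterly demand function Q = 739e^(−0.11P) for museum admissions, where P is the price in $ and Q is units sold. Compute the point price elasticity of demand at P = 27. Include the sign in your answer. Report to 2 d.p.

-2.97

At P = 27, Q = 37.913.
dQ/dP = −0.11·739e^(−0.11P) = −0.11Q = -4.170.
ε = (dQ/dP)(P/Q) = (-4.170)(27/37.913).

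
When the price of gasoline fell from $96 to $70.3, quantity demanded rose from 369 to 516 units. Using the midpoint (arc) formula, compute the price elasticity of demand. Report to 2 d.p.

-1.07

ΔQ = 516 − 369 = 147; ΔP = 70.3 − 96 = -25.7.
Midpoints: P̄ = 83.15, Q̄ = 442.5.
ε = (ΔQ/ΔP)(P̄/Q̄) = (147/-25.7)(83.15/442.5).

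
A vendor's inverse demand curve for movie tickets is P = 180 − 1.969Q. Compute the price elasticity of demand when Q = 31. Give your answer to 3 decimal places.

At Q = 31, P = 180 − 1.969(31) = 118.96.
dP/dQ = −1.969, so dQ/dP = 1/(−1.969) = -0.508.
ε = (dQ/dP)(P/Q) = (-0.508)(118.96/31).

-1.949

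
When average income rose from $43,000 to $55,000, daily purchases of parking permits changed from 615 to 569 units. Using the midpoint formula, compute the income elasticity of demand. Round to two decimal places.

-0.32

ΔQ = -46, ΔI = 12000. Midpoints: Ī = 49,000, Q̄ = 592.0.
ε_I = (ΔQ/ΔI)(Ī/Q̄) = (-46/12000)(49000/592.0).
ε_I < 0, so the good is inferior.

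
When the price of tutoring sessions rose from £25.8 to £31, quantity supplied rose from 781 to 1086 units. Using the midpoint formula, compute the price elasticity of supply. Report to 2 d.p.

1.78

ΔQ = 1086 − 781 = 305; ΔP = 31 − 25.8 = 5.2.
Midpoints: P̄ = 28.40, Q̄ = 933.5.
ε_s = (ΔQ/ΔP)(P̄/Q̄) = (305/5.2)(28.40/933.5).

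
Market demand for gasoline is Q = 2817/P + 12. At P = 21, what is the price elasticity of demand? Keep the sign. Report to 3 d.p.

-0.918

At P = 21, Q = 146.143.
dQ/dP = −2817/P² = -6.388.
ε = (dQ/dP)(P/Q) = (-6.388)(21/146.143).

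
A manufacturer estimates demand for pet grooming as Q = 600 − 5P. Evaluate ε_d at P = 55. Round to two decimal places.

-0.85

At P = 55, Q = 325.
dQ/dP = −5.
ε = (dQ/dP)(P/Q) = (-5)(55/325).
|ε| < 1, so demand is inelastic at this price.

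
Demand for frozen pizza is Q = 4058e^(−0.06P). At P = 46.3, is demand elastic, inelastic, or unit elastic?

elastic

Q = 252.256, dQ/dP = -15.135.
ε = (dQ/dP)(P/Q) ≈ -2.778.
|ε| = 2.78 > 1.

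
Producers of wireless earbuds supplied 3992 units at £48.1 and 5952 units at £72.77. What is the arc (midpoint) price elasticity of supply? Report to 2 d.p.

ΔQ = 5952 − 3992 = 1960; ΔP = 72.77 − 48.1 = 24.67.
Midpoints: P̄ = 60.44, Q̄ = 4972.0.
ε_s = (ΔQ/ΔP)(P̄/Q̄) = (1960/24.67)(60.44/4972.0).

0.97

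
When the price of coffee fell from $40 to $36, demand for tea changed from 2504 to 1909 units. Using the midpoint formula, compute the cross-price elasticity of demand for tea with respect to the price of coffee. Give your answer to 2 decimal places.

ΔQ_x = 1909 − 2504 = -595; ΔP_y = 36 − 40 = -4.
Midpoints: P̄_y = 38.00, Q̄_x = 2206.5.
ε_xy = (ΔQ_x/ΔP_y)(P̄_y/Q̄_x) = (-595/-4)(38.00/2206.5).

2.56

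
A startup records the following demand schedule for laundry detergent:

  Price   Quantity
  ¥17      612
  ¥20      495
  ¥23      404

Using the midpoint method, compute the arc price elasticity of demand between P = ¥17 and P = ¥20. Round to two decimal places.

At P = 17, Q = 612; at P = 20, Q = 495.
ΔQ = -117, ΔP = 3. Midpoints: P̄ = 18.50, Q̄ = 553.5.
ε = (ΔQ/ΔP)(P̄/Q̄) = (-117/3)(18.50/553.5).

-1.30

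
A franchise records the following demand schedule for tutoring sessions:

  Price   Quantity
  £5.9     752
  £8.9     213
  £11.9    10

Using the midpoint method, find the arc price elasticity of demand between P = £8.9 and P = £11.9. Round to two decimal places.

-6.31

At P = 8.9, Q = 213; at P = 11.9, Q = 10.
ΔQ = -203, ΔP = 3.0. Midpoints: P̄ = 10.40, Q̄ = 111.5.
ε = (ΔQ/ΔP)(P̄/Q̄) = (-203/3.0)(10.40/111.5).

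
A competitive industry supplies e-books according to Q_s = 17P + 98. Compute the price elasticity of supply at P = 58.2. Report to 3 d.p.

0.910

At P = 58.2, Q_s = 1087.40.
dQ_s/dP = 17.
ε_s = (dQ_s/dP)(P/Q_s) = (17)(58.2/1087.40).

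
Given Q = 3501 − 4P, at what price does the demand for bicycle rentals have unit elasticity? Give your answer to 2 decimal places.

437.63

For linear demand Q = a − bP, ε = −bP/(a − bP). |ε| = 1 when bP = a − bP, i.e. P = a/(2b).
P = 3501/(2·4) = 3501/8 = 437.6250.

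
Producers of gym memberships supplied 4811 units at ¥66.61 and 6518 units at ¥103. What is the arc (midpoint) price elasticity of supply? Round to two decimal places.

0.70

ΔQ = 6518 − 4811 = 1707; ΔP = 103 − 66.61 = 36.39.
Midpoints: P̄ = 84.81, Q̄ = 5664.5.
ε_s = (ΔQ/ΔP)(P̄/Q̄) = (1707/36.39)(84.81/5664.5).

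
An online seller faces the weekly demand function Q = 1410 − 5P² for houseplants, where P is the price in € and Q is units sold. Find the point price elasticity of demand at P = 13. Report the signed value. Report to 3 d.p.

At P = 13, Q = 565.
dQ/dP = −10P = -130.
ε = (dQ/dP)(P/Q) = (-130)(13/565).
|ε| > 1, so demand is elastic at this price.

-2.991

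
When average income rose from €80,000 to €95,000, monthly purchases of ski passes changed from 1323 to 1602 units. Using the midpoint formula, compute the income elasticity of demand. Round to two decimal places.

1.11

ΔQ = 279, ΔI = 15000. Midpoints: Ī = 87,500, Q̄ = 1462.5.
ε_I = (ΔQ/ΔI)(Ī/Q̄) = (279/15000)(87500/1462.5).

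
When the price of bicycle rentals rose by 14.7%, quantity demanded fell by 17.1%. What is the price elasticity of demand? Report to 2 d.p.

-1.16

ε = %ΔQ / %ΔP = (-17.1)/(14.7) = -1.163.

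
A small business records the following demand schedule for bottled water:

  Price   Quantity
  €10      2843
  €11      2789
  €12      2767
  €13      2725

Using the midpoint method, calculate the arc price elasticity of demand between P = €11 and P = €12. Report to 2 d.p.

-0.09

At P = 11, Q = 2789; at P = 12, Q = 2767.
ΔQ = -22, ΔP = 1. Midpoints: P̄ = 11.50, Q̄ = 2778.0.
ε = (ΔQ/ΔP)(P̄/Q̄) = (-22/1)(11.50/2778.0).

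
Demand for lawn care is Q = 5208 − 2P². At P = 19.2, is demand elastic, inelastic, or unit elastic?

inelastic

Q = 4470.720, dQ/dP = -76.800.
ε = (dQ/dP)(P/Q) ≈ -0.330.
|ε| = 0.33 < 1.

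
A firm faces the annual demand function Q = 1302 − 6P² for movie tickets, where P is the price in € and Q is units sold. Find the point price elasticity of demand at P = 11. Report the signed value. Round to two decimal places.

At P = 11, Q = 576.
dQ/dP = −12P = -132.
ε = (dQ/dP)(P/Q) = (-132)(11/576).
|ε| > 1, so demand is elastic at this price.

-2.52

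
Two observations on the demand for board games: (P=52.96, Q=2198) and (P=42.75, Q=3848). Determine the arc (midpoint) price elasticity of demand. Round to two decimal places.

-2.56

ΔQ = 3848 − 2198 = 1650; ΔP = 42.75 − 52.96 = -10.21.
Midpoints: P̄ = 47.86, Q̄ = 3023.0.
ε = (ΔQ/ΔP)(P̄/Q̄) = (1650/-10.21)(47.86/3023.0).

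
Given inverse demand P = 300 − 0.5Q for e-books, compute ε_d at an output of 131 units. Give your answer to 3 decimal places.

-3.580

At Q = 131, P = 300 − 0.5(131) = 234.50.
dP/dQ = −0.5, so dQ/dP = 1/(−0.5) = -2.000.
ε = (dQ/dP)(P/Q) = (-2.000)(234.50/131).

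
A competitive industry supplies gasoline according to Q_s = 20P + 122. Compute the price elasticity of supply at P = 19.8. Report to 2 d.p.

At P = 19.8, Q_s = 518.
dQ_s/dP = 20.
ε_s = (dQ_s/dP)(P/Q_s) = (20)(19.8/518).

0.76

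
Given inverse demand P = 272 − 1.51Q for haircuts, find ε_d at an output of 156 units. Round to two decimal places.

At Q = 156, P = 272 − 1.51(156) = 36.44.
dP/dQ = −1.51, so dQ/dP = 1/(−1.51) = -0.662.
ε = (dQ/dP)(P/Q) = (-0.662)(36.44/156).

-0.15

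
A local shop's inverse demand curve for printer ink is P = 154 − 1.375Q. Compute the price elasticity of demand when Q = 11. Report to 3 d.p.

-9.182

At Q = 11, P = 154 − 1.375(11) = 138.88.
dP/dQ = −1.375, so dQ/dP = 1/(−1.375) = -0.727.
ε = (dQ/dP)(P/Q) = (-0.727)(138.88/11).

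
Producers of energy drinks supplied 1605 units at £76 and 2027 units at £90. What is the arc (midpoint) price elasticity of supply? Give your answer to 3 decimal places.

ΔQ = 2027 − 1605 = 422; ΔP = 90 − 76 = 14.
Midpoints: P̄ = 83.00, Q̄ = 1816.0.
ε_s = (ΔQ/ΔP)(P̄/Q̄) = (422/14)(83.00/1816.0).

1.378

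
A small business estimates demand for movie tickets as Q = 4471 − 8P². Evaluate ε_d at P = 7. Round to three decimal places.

At P = 7, Q = 4079.
dQ/dP = −16P = -112.
ε = (dQ/dP)(P/Q) = (-112)(7/4079).
|ε| < 1, so demand is inelastic at this price.

-0.192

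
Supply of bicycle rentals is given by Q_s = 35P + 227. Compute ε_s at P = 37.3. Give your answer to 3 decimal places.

0.852

At P = 37.3, Q_s = 1532.50.
dQ_s/dP = 35.
ε_s = (dQ_s/dP)(P/Q_s) = (35)(37.3/1532.50).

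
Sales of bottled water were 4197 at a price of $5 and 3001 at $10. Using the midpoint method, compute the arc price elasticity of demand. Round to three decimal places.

ΔQ = 3001 − 4197 = -1196; ΔP = 10 − 5 = 5.
Midpoints: P̄ = 7.50, Q̄ = 3599.0.
ε = (ΔQ/ΔP)(P̄/Q̄) = (-1196/5)(7.50/3599.0).

-0.498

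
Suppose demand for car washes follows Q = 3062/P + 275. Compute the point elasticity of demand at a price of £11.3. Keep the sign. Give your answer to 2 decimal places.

-0.50

At P = 11.3, Q = 545.973.
dQ/dP = −3062/P² = -23.980.
ε = (dQ/dP)(P/Q) = (-23.980)(11.3/545.973).
|ε| < 1, so demand is inelastic at this price.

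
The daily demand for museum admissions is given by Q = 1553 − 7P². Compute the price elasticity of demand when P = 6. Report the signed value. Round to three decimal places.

-0.387

At P = 6, Q = 1301.
dQ/dP = −14P = -84.
ε = (dQ/dP)(P/Q) = (-84)(6/1301).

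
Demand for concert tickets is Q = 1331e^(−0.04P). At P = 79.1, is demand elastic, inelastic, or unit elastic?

Q = 56.243, dQ/dP = -2.250.
ε = (dQ/dP)(P/Q) ≈ -3.164.
|ε| = 3.16 > 1.

elastic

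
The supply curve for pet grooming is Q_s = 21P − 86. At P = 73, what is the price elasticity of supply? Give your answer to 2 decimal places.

At P = 73, Q_s = 1447.
dQ_s/dP = 21.
ε_s = (dQ_s/dP)(P/Q_s) = (21)(73/1447).

1.06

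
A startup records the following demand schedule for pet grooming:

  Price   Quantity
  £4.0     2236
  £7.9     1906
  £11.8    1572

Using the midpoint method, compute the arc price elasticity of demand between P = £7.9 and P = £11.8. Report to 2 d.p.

At P = 7.9, Q = 1906; at P = 11.8, Q = 1572.
ΔQ = -334, ΔP = 3.9. Midpoints: P̄ = 9.85, Q̄ = 1739.0.
ε = (ΔQ/ΔP)(P̄/Q̄) = (-334/3.9)(9.85/1739.0).

-0.49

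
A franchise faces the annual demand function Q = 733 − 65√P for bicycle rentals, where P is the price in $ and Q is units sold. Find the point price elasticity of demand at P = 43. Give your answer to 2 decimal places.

At P = 43, Q = 306.766.
dQ/dP = −65/(2√P) = -4.956.
ε = (dQ/dP)(P/Q) = (-4.956)(43/306.766).
|ε| < 1, so demand is inelastic at this price.

-0.69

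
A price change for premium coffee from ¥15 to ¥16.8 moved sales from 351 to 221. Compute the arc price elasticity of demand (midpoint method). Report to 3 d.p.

-4.015

ΔQ = 221 − 351 = -130; ΔP = 16.8 − 15 = 1.8.
Midpoints: P̄ = 15.90, Q̄ = 286.0.
ε = (ΔQ/ΔP)(P̄/Q̄) = (-130/1.8)(15.90/286.0).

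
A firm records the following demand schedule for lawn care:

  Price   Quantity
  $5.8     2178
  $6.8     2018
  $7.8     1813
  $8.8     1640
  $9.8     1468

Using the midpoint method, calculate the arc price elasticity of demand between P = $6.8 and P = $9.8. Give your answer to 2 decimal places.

-0.87

At P = 6.8, Q = 2018; at P = 9.8, Q = 1468.
ΔQ = -550, ΔP = 3.0. Midpoints: P̄ = 8.30, Q̄ = 1743.0.
ε = (ΔQ/ΔP)(P̄/Q̄) = (-550/3.0)(8.30/1743.0).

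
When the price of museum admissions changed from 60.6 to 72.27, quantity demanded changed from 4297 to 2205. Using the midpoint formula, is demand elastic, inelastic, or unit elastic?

elastic

Arc ε ≈ -3.663.
|ε| = 3.66 > 1.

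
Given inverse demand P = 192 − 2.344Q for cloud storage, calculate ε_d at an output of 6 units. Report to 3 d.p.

At Q = 6, P = 192 − 2.344(6) = 177.94.
dP/dQ = −2.344, so dQ/dP = 1/(−2.344) = -0.427.
ε = (dQ/dP)(P/Q) = (-0.427)(177.94/6).

-12.652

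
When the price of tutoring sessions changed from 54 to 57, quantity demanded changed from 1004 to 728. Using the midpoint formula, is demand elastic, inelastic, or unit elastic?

elastic

Arc ε ≈ -5.896.
|ε| = 5.90 > 1.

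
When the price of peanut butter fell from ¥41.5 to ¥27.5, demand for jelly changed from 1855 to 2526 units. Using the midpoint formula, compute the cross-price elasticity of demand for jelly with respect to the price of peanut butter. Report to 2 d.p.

ΔQ_x = 2526 − 1855 = 671; ΔP_y = 27.5 − 41.5 = -14.
Midpoints: P̄_y = 34.50, Q̄_x = 2190.5.
ε_xy = (ΔQ_x/ΔP_y)(P̄_y/Q̄_x) = (671/-14)(34.50/2190.5).
ε_xy < 0, so the goods are complements.

-0.75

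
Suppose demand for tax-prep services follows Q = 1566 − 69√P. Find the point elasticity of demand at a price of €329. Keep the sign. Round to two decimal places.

-1.99

At P = 329, Q = 314.453.
dQ/dP = −69/(2√P) = -1.902.
ε = (dQ/dP)(P/Q) = (-1.902)(329/314.453).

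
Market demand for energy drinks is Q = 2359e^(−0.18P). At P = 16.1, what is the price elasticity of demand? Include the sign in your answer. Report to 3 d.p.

-2.898

At P = 16.1, Q = 130.060.
dQ/dP = −0.18·2359e^(−0.18P) = −0.18Q = -23.411.
ε = (dQ/dP)(P/Q) = (-23.411)(16.1/130.060).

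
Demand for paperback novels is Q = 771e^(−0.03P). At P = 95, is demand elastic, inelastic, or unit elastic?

Q = 44.598, dQ/dP = -1.338.
ε = (dQ/dP)(P/Q) ≈ -2.850.
|ε| = 2.85 > 1.

elastic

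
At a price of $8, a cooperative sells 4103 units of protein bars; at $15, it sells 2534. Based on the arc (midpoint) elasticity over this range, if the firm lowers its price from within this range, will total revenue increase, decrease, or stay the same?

Arc ε = (-1569/7)(11.50/3318.5) ≈ -0.777.
|ε| = 0.78 < 1, so demand is inelastic. A price cut therefore reduces total revenue.

decrease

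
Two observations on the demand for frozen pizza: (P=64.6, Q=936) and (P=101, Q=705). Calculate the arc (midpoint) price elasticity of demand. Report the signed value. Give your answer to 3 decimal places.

-0.640

ΔQ = 705 − 936 = -231; ΔP = 101 − 64.6 = 36.4.
Midpoints: P̄ = 82.80, Q̄ = 820.5.
ε = (ΔQ/ΔP)(P̄/Q̄) = (-231/36.4)(82.80/820.5).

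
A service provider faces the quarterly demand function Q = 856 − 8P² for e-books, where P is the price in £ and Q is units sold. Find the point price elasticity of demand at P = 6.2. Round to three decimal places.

-1.121

At P = 6.2, Q = 548.480.
dQ/dP = −16P = -99.200.
ε = (dQ/dP)(P/Q) = (-99.200)(6.2/548.480).
|ε| > 1, so demand is elastic at this price.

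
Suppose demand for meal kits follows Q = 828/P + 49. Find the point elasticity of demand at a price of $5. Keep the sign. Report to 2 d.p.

At P = 5, Q = 214.600.
dQ/dP = −828/P² = -33.120.
ε = (dQ/dP)(P/Q) = (-33.120)(5/214.600).

-0.77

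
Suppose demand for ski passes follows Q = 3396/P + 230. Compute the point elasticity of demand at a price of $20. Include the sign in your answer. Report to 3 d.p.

At P = 20, Q = 399.800.
dQ/dP = −3396/P² = -8.490.
ε = (dQ/dP)(P/Q) = (-8.490)(20/399.800).
|ε| < 1, so demand is inelastic at this price.

-0.425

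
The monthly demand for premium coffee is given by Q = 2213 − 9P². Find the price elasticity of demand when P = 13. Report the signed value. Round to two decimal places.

At P = 13, Q = 692.
dQ/dP = −18P = -234.
ε = (dQ/dP)(P/Q) = (-234)(13/692).

-4.40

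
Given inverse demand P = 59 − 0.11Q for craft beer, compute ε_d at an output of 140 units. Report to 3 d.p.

-2.831

At Q = 140, P = 59 − 0.11(140) = 43.60.
dP/dQ = −0.11, so dQ/dP = 1/(−0.11) = -9.091.
ε = (dQ/dP)(P/Q) = (-9.091)(43.60/140).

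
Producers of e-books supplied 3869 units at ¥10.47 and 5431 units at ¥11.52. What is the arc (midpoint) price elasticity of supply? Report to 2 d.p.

3.52

ΔQ = 5431 − 3869 = 1562; ΔP = 11.52 − 10.47 = 1.05.
Midpoints: P̄ = 11.00, Q̄ = 4650.0.
ε_s = (ΔQ/ΔP)(P̄/Q̄) = (1562/1.05)(11.00/4650.0).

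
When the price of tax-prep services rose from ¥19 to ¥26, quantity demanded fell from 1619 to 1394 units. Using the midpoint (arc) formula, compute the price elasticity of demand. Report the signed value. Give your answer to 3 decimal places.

-0.480

ΔQ = 1394 − 1619 = -225; ΔP = 26 − 19 = 7.
Midpoints: P̄ = 22.50, Q̄ = 1506.5.
ε = (ΔQ/ΔP)(P̄/Q̄) = (-225/7)(22.50/1506.5).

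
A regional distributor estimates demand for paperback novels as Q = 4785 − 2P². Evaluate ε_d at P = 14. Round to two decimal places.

At P = 14, Q = 4393.
dQ/dP = −4P = -56.
ε = (dQ/dP)(P/Q) = (-56)(14/4393).
|ε| < 1, so demand is inelastic at this price.

-0.18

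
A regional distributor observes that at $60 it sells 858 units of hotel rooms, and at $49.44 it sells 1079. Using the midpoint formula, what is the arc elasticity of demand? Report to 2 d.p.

-1.18

ΔQ = 1079 − 858 = 221; ΔP = 49.44 − 60 = -10.56.
Midpoints: P̄ = 54.72, Q̄ = 968.5.
ε = (ΔQ/ΔP)(P̄/Q̄) = (221/-10.56)(54.72/968.5).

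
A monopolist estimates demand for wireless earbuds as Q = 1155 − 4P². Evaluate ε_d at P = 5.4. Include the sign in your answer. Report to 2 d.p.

-0.22

At P = 5.4, Q = 1038.360.
dQ/dP = −8P = -43.200.
ε = (dQ/dP)(P/Q) = (-43.200)(5.4/1038.360).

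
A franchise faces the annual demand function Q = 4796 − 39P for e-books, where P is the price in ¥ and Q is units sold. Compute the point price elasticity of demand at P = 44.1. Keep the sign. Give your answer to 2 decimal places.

-0.56

At P = 44.1, Q = 3076.100.
dQ/dP = −39.
ε = (dQ/dP)(P/Q) = (-39)(44.1/3076.100).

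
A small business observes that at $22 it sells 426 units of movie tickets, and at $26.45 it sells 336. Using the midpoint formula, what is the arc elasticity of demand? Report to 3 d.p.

-1.286

ΔQ = 336 − 426 = -90; ΔP = 26.45 − 22 = 4.45.
Midpoints: P̄ = 24.23, Q̄ = 381.0.
ε = (ΔQ/ΔP)(P̄/Q̄) = (-90/4.45)(24.23/381.0).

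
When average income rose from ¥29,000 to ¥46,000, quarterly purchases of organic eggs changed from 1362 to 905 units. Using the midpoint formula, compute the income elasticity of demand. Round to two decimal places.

ΔQ = -457, ΔI = 17000. Midpoints: Ī = 37,500, Q̄ = 1133.5.
ε_I = (ΔQ/ΔI)(Ī/Q̄) = (-457/17000)(37500/1133.5).
ε_I < 0, so the good is inferior.

-0.89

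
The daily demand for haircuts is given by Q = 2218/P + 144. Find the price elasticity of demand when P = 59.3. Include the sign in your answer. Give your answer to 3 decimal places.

-0.206

At P = 59.3, Q = 181.403.
dQ/dP = −2218/P² = -0.631.
ε = (dQ/dP)(P/Q) = (-0.631)(59.3/181.403).
|ε| < 1, so demand is inelastic at this price.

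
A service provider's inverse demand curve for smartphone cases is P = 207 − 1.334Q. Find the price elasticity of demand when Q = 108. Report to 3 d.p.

At Q = 108, P = 207 − 1.334(108) = 62.93.
dP/dQ = −1.334, so dQ/dP = 1/(−1.334) = -0.750.
ε = (dQ/dP)(P/Q) = (-0.750)(62.93/108).

-0.437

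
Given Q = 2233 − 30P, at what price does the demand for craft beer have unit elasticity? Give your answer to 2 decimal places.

37.22

For linear demand Q = a − bP, ε = −bP/(a − bP). |ε| = 1 when bP = a − bP, i.e. P = a/(2b).
P = 2233/(2·30) = 2233/60 = 37.2167.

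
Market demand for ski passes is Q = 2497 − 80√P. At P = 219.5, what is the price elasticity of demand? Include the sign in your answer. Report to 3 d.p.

At P = 219.5, Q = 1311.757.
dQ/dP = −80/(2√P) = -2.700.
ε = (dQ/dP)(P/Q) = (-2.700)(219.5/1311.757).

-0.452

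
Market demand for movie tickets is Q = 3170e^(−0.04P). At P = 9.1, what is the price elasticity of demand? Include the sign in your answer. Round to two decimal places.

-0.36

At P = 9.1, Q = 2202.805.
dQ/dP = −0.04·3170e^(−0.04P) = −0.04Q = -88.112.
ε = (dQ/dP)(P/Q) = (-88.112)(9.1/2202.805).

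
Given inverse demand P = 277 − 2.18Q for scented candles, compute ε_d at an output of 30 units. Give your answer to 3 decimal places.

At Q = 30, P = 277 − 2.18(30) = 211.60.
dP/dQ = −2.18, so dQ/dP = 1/(−2.18) = -0.459.
ε = (dQ/dP)(P/Q) = (-0.459)(211.60/30).

-3.235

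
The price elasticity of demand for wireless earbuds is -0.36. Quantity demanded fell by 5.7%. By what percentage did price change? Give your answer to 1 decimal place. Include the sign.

%ΔP ≈ %ΔQ / ε = (-5.7%)/(-0.36) = 15.83%.

15.8%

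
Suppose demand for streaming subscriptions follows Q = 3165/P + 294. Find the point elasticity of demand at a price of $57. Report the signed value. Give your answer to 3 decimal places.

-0.159

At P = 57, Q = 349.526.
dQ/dP = −3165/P² = -0.974.
ε = (dQ/dP)(P/Q) = (-0.974)(57/349.526).
|ε| < 1, so demand is inelastic at this price.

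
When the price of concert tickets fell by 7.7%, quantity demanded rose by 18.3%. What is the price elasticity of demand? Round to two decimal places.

-2.38

ε = %ΔQ / %ΔP = (18.3)/(-7.7) = -2.377.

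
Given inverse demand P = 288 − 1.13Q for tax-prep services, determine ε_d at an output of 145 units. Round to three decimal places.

-0.758

At Q = 145, P = 288 − 1.13(145) = 124.15.
dP/dQ = −1.13, so dQ/dP = 1/(−1.13) = -0.885.
ε = (dQ/dP)(P/Q) = (-0.885)(124.15/145).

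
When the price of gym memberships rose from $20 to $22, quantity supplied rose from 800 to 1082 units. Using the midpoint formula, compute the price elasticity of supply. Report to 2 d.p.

3.15

ΔQ = 1082 − 800 = 282; ΔP = 22 − 20 = 2.
Midpoints: P̄ = 21.00, Q̄ = 941.0.
ε_s = (ΔQ/ΔP)(P̄/Q̄) = (282/2)(21.00/941.0).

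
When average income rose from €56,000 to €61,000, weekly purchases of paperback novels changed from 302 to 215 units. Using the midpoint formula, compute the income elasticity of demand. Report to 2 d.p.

ΔQ = -87, ΔI = 5000. Midpoints: Ī = 58,500, Q̄ = 258.5.
ε_I = (ΔQ/ΔI)(Ī/Q̄) = (-87/5000)(58500/258.5).
ε_I < 0, so the good is inferior.

-3.94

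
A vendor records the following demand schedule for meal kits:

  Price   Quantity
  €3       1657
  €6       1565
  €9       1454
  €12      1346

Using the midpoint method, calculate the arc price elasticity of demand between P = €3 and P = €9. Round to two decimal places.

At P = 3, Q = 1657; at P = 9, Q = 1454.
ΔQ = -203, ΔP = 6. Midpoints: P̄ = 6.00, Q̄ = 1555.5.
ε = (ΔQ/ΔP)(P̄/Q̄) = (-203/6)(6.00/1555.5).

-0.13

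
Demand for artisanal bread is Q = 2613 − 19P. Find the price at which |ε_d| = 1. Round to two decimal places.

For linear demand Q = a − bP, ε = −bP/(a − bP). |ε| = 1 when bP = a − bP, i.e. P = a/(2b).
P = 2613/(2·19) = 2613/38 = 68.7632.

68.76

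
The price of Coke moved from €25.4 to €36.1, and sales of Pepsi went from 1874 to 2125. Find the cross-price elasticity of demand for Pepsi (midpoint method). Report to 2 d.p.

0.36

ΔQ_x = 2125 − 1874 = 251; ΔP_y = 36.1 − 25.4 = 10.7.
Midpoints: P̄_y = 30.75, Q̄_x = 1999.5.
ε_xy = (ΔQ_x/ΔP_y)(P̄_y/Q̄_x) = (251/10.7)(30.75/1999.5).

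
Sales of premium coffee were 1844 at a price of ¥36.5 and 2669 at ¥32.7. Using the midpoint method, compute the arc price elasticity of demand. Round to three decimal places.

ΔQ = 2669 − 1844 = 825; ΔP = 32.7 − 36.5 = -3.8.
Midpoints: P̄ = 34.60, Q̄ = 2256.5.
ε = (ΔQ/ΔP)(P̄/Q̄) = (825/-3.8)(34.60/2256.5).

-3.329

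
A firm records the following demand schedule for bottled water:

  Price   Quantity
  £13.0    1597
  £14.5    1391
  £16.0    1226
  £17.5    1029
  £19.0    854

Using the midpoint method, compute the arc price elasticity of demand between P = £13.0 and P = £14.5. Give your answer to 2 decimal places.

At P = 13.0, Q = 1597; at P = 14.5, Q = 1391.
ΔQ = -206, ΔP = 1.5. Midpoints: P̄ = 13.75, Q̄ = 1494.0.
ε = (ΔQ/ΔP)(P̄/Q̄) = (-206/1.5)(13.75/1494.0).

-1.26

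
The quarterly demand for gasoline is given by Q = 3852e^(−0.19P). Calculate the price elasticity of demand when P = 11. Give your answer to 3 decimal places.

At P = 11, Q = 476.443.
dQ/dP = −0.19·3852e^(−0.19P) = −0.19Q = -90.524.
ε = (dQ/dP)(P/Q) = (-90.524)(11/476.443).
|ε| > 1, so demand is elastic at this price.

-2.090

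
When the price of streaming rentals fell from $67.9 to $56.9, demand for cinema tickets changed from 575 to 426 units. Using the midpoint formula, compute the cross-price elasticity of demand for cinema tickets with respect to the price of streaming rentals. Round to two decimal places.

ΔQ_x = 426 − 575 = -149; ΔP_y = 56.9 − 67.9 = -11.0.
Midpoints: P̄_y = 62.40, Q̄_x = 500.5.
ε_xy = (ΔQ_x/ΔP_y)(P̄_y/Q̄_x) = (-149/-11.0)(62.40/500.5).

1.69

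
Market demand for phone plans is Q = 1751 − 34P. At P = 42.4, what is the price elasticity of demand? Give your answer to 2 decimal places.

At P = 42.4, Q = 309.400.
dQ/dP = −34.
ε = (dQ/dP)(P/Q) = (-34)(42.4/309.400).

-4.66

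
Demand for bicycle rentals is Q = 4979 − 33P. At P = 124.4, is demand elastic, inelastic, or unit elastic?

elastic

Q = 873.800, dQ/dP = -33.
ε = (dQ/dP)(P/Q) ≈ -4.698.
|ε| = 4.70 > 1.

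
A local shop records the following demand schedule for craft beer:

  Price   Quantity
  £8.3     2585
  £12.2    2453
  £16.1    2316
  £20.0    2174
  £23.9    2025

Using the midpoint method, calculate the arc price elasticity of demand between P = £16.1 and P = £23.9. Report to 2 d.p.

At P = 16.1, Q = 2316; at P = 23.9, Q = 2025.
ΔQ = -291, ΔP = 7.8. Midpoints: P̄ = 20.00, Q̄ = 2170.5.
ε = (ΔQ/ΔP)(P̄/Q̄) = (-291/7.8)(20.00/2170.5).

-0.34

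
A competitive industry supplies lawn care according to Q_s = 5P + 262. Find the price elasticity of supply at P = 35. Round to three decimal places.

At P = 35, Q_s = 437.
dQ_s/dP = 5.
ε_s = (dQ_s/dP)(P/Q_s) = (5)(35/437).

0.400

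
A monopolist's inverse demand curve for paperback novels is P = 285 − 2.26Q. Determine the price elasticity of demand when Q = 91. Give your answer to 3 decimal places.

-0.386

At Q = 91, P = 285 − 2.26(91) = 79.34.
dP/dQ = −2.26, so dQ/dP = 1/(−2.26) = -0.442.
ε = (dQ/dP)(P/Q) = (-0.442)(79.34/91).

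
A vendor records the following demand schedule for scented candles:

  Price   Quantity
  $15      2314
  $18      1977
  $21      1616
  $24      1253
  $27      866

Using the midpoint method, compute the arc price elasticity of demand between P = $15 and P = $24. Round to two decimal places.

-1.29

At P = 15, Q = 2314; at P = 24, Q = 1253.
ΔQ = -1061, ΔP = 9. Midpoints: P̄ = 19.50, Q̄ = 1783.5.
ε = (ΔQ/ΔP)(P̄/Q̄) = (-1061/9)(19.50/1783.5).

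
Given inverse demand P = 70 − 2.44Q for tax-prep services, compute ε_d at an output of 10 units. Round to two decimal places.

At Q = 10, P = 70 − 2.44(10) = 45.60.
dP/dQ = −2.44, so dQ/dP = 1/(−2.44) = -0.410.
ε = (dQ/dP)(P/Q) = (-0.410)(45.60/10).

-1.87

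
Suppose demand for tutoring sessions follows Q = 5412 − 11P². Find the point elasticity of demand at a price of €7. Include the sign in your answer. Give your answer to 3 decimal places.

-0.221

At P = 7, Q = 4873.
dQ/dP = −22P = -154.
ε = (dQ/dP)(P/Q) = (-154)(7/4873).
|ε| < 1, so demand is inelastic at this price.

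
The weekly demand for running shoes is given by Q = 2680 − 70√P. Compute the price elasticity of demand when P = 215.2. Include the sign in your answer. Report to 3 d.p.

-0.311

At P = 215.2, Q = 1653.121.
dQ/dP = −70/(2√P) = -2.386.
ε = (dQ/dP)(P/Q) = (-2.386)(215.2/1653.121).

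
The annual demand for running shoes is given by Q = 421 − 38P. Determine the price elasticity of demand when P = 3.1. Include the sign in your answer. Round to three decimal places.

-0.389

At P = 3.1, Q = 303.200.
dQ/dP = −38.
ε = (dQ/dP)(P/Q) = (-38)(3.1/303.200).
|ε| < 1, so demand is inelastic at this price.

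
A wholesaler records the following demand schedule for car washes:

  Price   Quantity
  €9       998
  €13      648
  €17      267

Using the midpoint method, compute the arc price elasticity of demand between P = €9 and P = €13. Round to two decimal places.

At P = 9, Q = 998; at P = 13, Q = 648.
ΔQ = -350, ΔP = 4. Midpoints: P̄ = 11.00, Q̄ = 823.0.
ε = (ΔQ/ΔP)(P̄/Q̄) = (-350/4)(11.00/823.0).

-1.17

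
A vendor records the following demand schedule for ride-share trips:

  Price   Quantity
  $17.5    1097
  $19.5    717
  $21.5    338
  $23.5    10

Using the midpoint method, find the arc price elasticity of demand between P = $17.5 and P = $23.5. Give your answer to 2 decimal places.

At P = 17.5, Q = 1097; at P = 23.5, Q = 10.
ΔQ = -1087, ΔP = 6.0. Midpoints: P̄ = 20.50, Q̄ = 553.5.
ε = (ΔQ/ΔP)(P̄/Q̄) = (-1087/6.0)(20.50/553.5).

-6.71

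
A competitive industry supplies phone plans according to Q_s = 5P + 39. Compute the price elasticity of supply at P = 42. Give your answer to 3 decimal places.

0.843

At P = 42, Q_s = 249.
dQ_s/dP = 5.
ε_s = (dQ_s/dP)(P/Q_s) = (5)(42/249).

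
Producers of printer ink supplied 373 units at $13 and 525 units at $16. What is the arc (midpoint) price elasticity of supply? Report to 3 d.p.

1.636

ΔQ = 525 − 373 = 152; ΔP = 16 − 13 = 3.
Midpoints: P̄ = 14.50, Q̄ = 449.0.
ε_s = (ΔQ/ΔP)(P̄/Q̄) = (152/3)(14.50/449.0).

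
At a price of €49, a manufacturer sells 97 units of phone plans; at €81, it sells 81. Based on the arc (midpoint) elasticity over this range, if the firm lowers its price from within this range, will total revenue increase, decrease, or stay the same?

Arc ε = (-16/32)(65.00/89.0) ≈ -0.365.
|ε| = 0.37 < 1, so demand is inelastic. A price cut therefore reduces total revenue.

decrease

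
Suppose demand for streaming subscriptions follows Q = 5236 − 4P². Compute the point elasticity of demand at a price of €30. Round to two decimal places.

At P = 30, Q = 1636.
dQ/dP = −8P = -240.
ε = (dQ/dP)(P/Q) = (-240)(30/1636).

-4.40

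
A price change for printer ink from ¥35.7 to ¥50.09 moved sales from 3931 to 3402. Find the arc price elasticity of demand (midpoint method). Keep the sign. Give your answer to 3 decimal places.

-0.430

ΔQ = 3402 − 3931 = -529; ΔP = 50.09 − 35.7 = 14.39.
Midpoints: P̄ = 42.90, Q̄ = 3666.5.
ε = (ΔQ/ΔP)(P̄/Q̄) = (-529/14.39)(42.90/3666.5).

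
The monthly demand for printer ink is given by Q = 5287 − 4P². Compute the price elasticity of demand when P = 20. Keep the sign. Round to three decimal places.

At P = 20, Q = 3687.
dQ/dP = −8P = -160.
ε = (dQ/dP)(P/Q) = (-160)(20/3687).
|ε| < 1, so demand is inelastic at this price.

-0.868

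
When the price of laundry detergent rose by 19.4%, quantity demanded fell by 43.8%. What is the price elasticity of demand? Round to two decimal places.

ε = %ΔQ / %ΔP = (-43.8)/(19.4) = -2.258.

-2.26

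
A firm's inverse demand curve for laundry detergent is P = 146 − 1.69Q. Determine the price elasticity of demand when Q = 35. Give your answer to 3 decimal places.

At Q = 35, P = 146 − 1.69(35) = 86.85.
dP/dQ = −1.69, so dQ/dP = 1/(−1.69) = -0.592.
ε = (dQ/dP)(P/Q) = (-0.592)(86.85/35).

-1.468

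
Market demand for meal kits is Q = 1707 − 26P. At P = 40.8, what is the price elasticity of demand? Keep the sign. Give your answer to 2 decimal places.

-1.64

At P = 40.8, Q = 646.200.
dQ/dP = −26.
ε = (dQ/dP)(P/Q) = (-26)(40.8/646.200).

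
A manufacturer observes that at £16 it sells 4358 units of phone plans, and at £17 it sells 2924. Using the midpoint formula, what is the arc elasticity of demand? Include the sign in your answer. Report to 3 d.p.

ΔQ = 2924 − 4358 = -1434; ΔP = 17 − 16 = 1.
Midpoints: P̄ = 16.50, Q̄ = 3641.0.
ε = (ΔQ/ΔP)(P̄/Q̄) = (-1434/1)(16.50/3641.0).

-6.498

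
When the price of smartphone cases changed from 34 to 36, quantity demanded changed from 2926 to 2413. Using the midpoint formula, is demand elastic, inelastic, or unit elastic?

elastic

Arc ε ≈ -3.363.
|ε| = 3.36 > 1.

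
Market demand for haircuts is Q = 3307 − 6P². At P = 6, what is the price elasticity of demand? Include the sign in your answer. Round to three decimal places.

At P = 6, Q = 3091.
dQ/dP = −12P = -72.
ε = (dQ/dP)(P/Q) = (-72)(6/3091).
|ε| < 1, so demand is inelastic at this price.

-0.140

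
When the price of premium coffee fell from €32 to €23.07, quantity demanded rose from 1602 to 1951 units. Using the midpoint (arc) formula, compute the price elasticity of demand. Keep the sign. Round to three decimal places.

-0.606

ΔQ = 1951 − 1602 = 349; ΔP = 23.07 − 32 = -8.93.
Midpoints: P̄ = 27.54, Q̄ = 1776.5.
ε = (ΔQ/ΔP)(P̄/Q̄) = (349/-8.93)(27.54/1776.5).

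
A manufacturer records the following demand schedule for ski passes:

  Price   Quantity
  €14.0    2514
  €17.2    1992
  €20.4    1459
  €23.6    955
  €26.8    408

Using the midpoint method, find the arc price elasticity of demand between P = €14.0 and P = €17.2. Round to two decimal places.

At P = 14.0, Q = 2514; at P = 17.2, Q = 1992.
ΔQ = -522, ΔP = 3.2. Midpoints: P̄ = 15.60, Q̄ = 2253.0.
ε = (ΔQ/ΔP)(P̄/Q̄) = (-522/3.2)(15.60/2253.0).

-1.13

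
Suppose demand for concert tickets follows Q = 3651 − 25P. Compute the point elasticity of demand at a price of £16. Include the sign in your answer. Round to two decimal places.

At P = 16, Q = 3251.
dQ/dP = −25.
ε = (dQ/dP)(P/Q) = (-25)(16/3251).

-0.12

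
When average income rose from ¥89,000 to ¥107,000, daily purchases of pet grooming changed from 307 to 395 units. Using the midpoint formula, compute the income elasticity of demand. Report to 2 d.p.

1.36

ΔQ = 88, ΔI = 18000. Midpoints: Ī = 98,000, Q̄ = 351.0.
ε_I = (ΔQ/ΔI)(Ī/Q̄) = (88/18000)(98000/351.0).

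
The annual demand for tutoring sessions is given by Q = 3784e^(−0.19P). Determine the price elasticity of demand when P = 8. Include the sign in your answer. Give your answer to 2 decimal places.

-1.52

At P = 8, Q = 827.606.
dQ/dP = −0.19·3784e^(−0.19P) = −0.19Q = -157.245.
ε = (dQ/dP)(P/Q) = (-157.245)(8/827.606).
|ε| > 1, so demand is elastic at this price.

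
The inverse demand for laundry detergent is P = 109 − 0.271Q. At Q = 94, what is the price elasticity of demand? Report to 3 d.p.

-3.279

At Q = 94, P = 109 − 0.271(94) = 83.53.
dP/dQ = −0.271, so dQ/dP = 1/(−0.271) = -3.690.
ε = (dQ/dP)(P/Q) = (-3.690)(83.53/94).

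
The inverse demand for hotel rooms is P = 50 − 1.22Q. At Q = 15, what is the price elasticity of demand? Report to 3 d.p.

At Q = 15, P = 50 − 1.22(15) = 31.70.
dP/dQ = −1.22, so dQ/dP = 1/(−1.22) = -0.820.
ε = (dQ/dP)(P/Q) = (-0.820)(31.70/15).

-1.732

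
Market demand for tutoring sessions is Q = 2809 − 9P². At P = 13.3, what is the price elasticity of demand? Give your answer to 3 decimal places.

-2.616

At P = 13.3, Q = 1216.990.
dQ/dP = −18P = -239.400.
ε = (dQ/dP)(P/Q) = (-239.400)(13.3/1216.990).
|ε| > 1, so demand is elastic at this price.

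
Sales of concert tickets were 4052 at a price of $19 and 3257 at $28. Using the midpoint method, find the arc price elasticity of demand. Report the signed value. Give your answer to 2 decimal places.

ΔQ = 3257 − 4052 = -795; ΔP = 28 − 19 = 9.
Midpoints: P̄ = 23.50, Q̄ = 3654.5.
ε = (ΔQ/ΔP)(P̄/Q̄) = (-795/9)(23.50/3654.5).

-0.57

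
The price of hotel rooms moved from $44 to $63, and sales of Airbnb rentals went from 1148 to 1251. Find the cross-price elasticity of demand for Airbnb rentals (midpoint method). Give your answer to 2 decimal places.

ΔQ_x = 1251 − 1148 = 103; ΔP_y = 63 − 44 = 19.
Midpoints: P̄_y = 53.50, Q̄_x = 1199.5.
ε_xy = (ΔQ_x/ΔP_y)(P̄_y/Q̄_x) = (103/19)(53.50/1199.5).

0.24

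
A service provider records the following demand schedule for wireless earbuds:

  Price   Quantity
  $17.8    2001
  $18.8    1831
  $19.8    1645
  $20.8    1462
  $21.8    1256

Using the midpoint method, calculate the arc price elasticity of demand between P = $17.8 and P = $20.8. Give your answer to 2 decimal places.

At P = 17.8, Q = 2001; at P = 20.8, Q = 1462.
ΔQ = -539, ΔP = 3.0. Midpoints: P̄ = 19.30, Q̄ = 1731.5.
ε = (ΔQ/ΔP)(P̄/Q̄) = (-539/3.0)(19.30/1731.5).

-2.00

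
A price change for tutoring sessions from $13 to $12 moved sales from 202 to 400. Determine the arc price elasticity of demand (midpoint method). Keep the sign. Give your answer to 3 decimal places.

-8.223

ΔQ = 400 − 202 = 198; ΔP = 12 − 13 = -1.
Midpoints: P̄ = 12.50, Q̄ = 301.0.
ε = (ΔQ/ΔP)(P̄/Q̄) = (198/-1)(12.50/301.0).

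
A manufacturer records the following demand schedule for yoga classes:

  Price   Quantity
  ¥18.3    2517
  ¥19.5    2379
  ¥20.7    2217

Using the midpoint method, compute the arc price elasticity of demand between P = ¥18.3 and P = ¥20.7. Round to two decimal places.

At P = 18.3, Q = 2517; at P = 20.7, Q = 2217.
ΔQ = -300, ΔP = 2.4. Midpoints: P̄ = 19.50, Q̄ = 2367.0.
ε = (ΔQ/ΔP)(P̄/Q̄) = (-300/2.4)(19.50/2367.0).

-1.03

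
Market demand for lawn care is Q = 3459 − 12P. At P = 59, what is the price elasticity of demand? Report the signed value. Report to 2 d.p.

-0.26

At P = 59, Q = 2751.
dQ/dP = −12.
ε = (dQ/dP)(P/Q) = (-12)(59/2751).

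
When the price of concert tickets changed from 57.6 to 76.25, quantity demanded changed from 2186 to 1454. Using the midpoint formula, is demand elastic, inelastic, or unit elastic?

Arc ε ≈ -1.443.
|ε| = 1.44 > 1.

elastic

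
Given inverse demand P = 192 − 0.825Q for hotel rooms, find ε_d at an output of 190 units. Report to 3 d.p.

At Q = 190, P = 192 − 0.825(190) = 35.25.
dP/dQ = −0.825, so dQ/dP = 1/(−0.825) = -1.212.
ε = (dQ/dP)(P/Q) = (-1.212)(35.25/190).

-0.225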